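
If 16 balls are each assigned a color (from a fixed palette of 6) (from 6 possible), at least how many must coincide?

There are 6 possible values for color (from a fixed palette of 6). With 16 balls and 6 categories, by pigeonhole: ceiling(16/6).

Final answer: 3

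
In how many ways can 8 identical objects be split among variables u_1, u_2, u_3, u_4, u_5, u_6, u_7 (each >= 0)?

Stars and bars with 8 stars and 6 bars:
C(8+7-1, 7-1) = C(14,6).

Final answer: C(14,6) = 3003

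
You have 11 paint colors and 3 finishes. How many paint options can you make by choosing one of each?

By the multiplication principle: 11 x 3.

Final answer: 33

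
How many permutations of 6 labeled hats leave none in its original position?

Derangements satisfy D(n) = (n-1)(D(n-1) + D(n-2)), starting from D(0)=1, D(1)=0.
D(2) = 1 x (0 + 1) = 1
D(3) = 2 x (1 + 0) = 2
D(4) = 3 x (2 + 1) = 9
D(5) = 4 x (9 + 2) = 44
D(6) = 5 x (D(5) + D(4)) = 5 x (44 + 9)

Final answer: D(6) = 265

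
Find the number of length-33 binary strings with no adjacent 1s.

Let a(n) count valid strings. If the last bit is 0 the prefix is any valid string of length n-1; if it is 1 the string must end in 01 with a valid prefix of length n-2. So a(n) = a(n-1) + a(n-2), a(1)=2, a(2)=3.
Building up term by term: a(1)=2, a(2)=3, a(3)=5, a(4)=8, a(5)=13, a(6)=21, a(7)=34, a(8)=55, a(9)=89, a(10)=144, a(11)=233, a(12)=377, a(13)=610, a(14)=987, a(15)=1597, a(16)=2584, a(17)=4181, a(18)=6765, a(19)=10946, a(20)=17711, a(21)=28657, a(22)=46368, a(23)=75025, a(24)=121393, a(25)=196418, a(26)=317811, a(27)=514229, a(28)=832040, a(29)=1346269, a(30)=2178309, a(31)=3524578, a(32)=5702887, a(33)=9227465.

Final answer: 9227465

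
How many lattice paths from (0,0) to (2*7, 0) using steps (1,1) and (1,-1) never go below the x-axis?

Total monotonic paths to (7,7): C(14,7) = 3432.
A path is bad iff it touches y = x + 1; reflecting its initial segment maps bad paths bijectively onto all paths to (6,8), of which there are C(14,8) = 3003.
Valid Dyck paths: 3432 - 3003.
(This is the Catalan number C_{7}.)

Final answer: C_{7} = 429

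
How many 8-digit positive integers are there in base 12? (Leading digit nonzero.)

Leading digit: 11 options (nonzero). Other 7 digit(s): 12 options each.
Total: 11 x 12^7.

Final answer: 394149888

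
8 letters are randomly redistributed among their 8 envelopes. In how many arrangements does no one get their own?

D(n) = (n-1)(D(n-1) + D(n-2)), D(0)=1, D(1)=0.
D(2) = 1 x (0 + 1) = 1
D(3) = 2 x (1 + 0) = 2
D(4) = 3 x (2 + 1) = 9
D(5) = 4 x (9 + 2) = 44
D(6) = 5 x (44 + 9) = 265
D(7) = 6 x (265 + 44) = 1854
D(8) = 7 x (D(7) + D(6)) = 7 x (1854 + 265)

Final answer: D(8) = 14833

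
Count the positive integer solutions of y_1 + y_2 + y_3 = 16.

Substitute y'_i = y_i - 1 (so y'_i >= 0). Then sum y'_i = 16 - 3 = 13.
Stars and bars: C(13+3-1, 3-1) = C(15,2).

Final answer: C(15,2) = 105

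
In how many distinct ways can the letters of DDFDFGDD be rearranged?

Letters (D:5, F:2, G:1). Total letters: 8.
Permutations = 8!/(5! x 2!).

Final answer: 168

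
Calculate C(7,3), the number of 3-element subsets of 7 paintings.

C(7,3) = 7!/(3! x (7-3)!).

Final answer: C(7,3) = 35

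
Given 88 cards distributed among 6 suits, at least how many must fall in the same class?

By pigeonhole with 88 objects and 6 categories: ceiling(88/6).

Final answer: 15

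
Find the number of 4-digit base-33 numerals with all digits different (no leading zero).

The leading digit has 32 choices (anything but zero); the next has 32 (anything but the first), then 31, and so on, one fewer each time.
Total: 32 x 32 x 31 x 30.

Final answer: 952320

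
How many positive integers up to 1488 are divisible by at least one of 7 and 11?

Multiples of 7: 212. Multiples of 11: 135. Of both (lcm=77): 19.
By inclusion-exclusion: 212 + 135 - 19.

Final answer: 328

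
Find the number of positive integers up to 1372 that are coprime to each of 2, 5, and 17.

|div by 2|=686, |div by 5|=274, |div by 17|=80.
|div by 2&5|=137, |div by 2&17|=40, |div by 5&17|=16, |div by all|=8.
By inclusion-exclusion, divisible by at least one: 686+274+80-137-40-16+8 = 855.
Not divisible by any: 1372 - 855.

Final answer: 517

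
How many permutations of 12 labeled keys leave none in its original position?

D(n) = (n-1)(D(n-1) + D(n-2)), D(0)=1, D(1)=0.
D(2) = 1 x (0 + 1) = 1
D(3) = 2 x (1 + 0) = 2
D(4) = 3 x (2 + 1) = 9
D(5) = 4 x (9 + 2) = 44
D(6) = 5 x (44 + 9) = 265
D(7) = 6 x (265 + 44) = 1854
D(8) = 7 x (1854 + 265) = 14833
D(9) = 8 x (14833 + 1854) = 133496
D(10) = 9 x (133496 + 14833) = 1334961
D(11) = 10 x (1334961 + 133496) = 14684570
D(12) = 11 x (D(11) + D(10)) = 11 x (14684570 + 1334961)

Final answer: D(12) = 176214841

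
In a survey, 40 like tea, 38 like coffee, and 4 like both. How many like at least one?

|A union B| = |A| + |B| - |A intersect B| = 40 + 38 - 4.

Final answer: 74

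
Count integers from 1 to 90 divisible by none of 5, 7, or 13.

|div by 5|=18, |div by 7|=12, |div by 13|=6.
|div by 5&7|=2, |div by 5&13|=1, |div by 7&13|=0, |div by all|=0.
By inclusion-exclusion, divisible by at least one: 18+12+6-2-1-0+0 = 33.
Not divisible by any: 90 - 33.

Final answer: 57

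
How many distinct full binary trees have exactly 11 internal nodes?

This is counted by the nth Catalan number C_n. Here n = 11.
Using C_0 = 1 and C_(k+1) = C_k x 2(2k+1)/(k+2), build up term by term: C_1=1, C_2=2, C_3=5, C_4=14, C_5=42, C_6=132, C_7=429, C_8=1430, C_9=4862, C_10=16796, C_11=58786.

Final answer: C_{11} = 58786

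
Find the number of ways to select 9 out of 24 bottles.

C(24,9) = 24!/(9! x 15!).

Final answer: \binom{24}{9} = 1307504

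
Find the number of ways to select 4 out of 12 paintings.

C(12,4) = 12!/(4! x (12-4)!).

Final answer: C(12,4) = 495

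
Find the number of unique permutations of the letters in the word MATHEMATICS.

Letters (A:2, C:1, E:1, H:1, I:1, M:2, S:1, T:2). Total letters: 11.
Permutations = 11!/(2! x 2! x 2!).

Final answer: 4989600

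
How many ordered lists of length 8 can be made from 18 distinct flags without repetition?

P(18,8) = 18!/(18-8)! = 18!/10!.

Final answer: P(18,8) = 1764322560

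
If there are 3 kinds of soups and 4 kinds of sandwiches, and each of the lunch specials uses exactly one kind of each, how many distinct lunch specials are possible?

By the multiplication principle: 3 x 4.

Final answer: 12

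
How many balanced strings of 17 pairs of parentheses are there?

The structures are counted by the Catalan number C_n. Here n = 17 (pairs).
C_n = (2n)!/(n!(n+1)!), so C_{17} = 34!/(17! x 18!) = C(34,17)/18 = 2333606220/18.

Final answer: C_{17} = 129644790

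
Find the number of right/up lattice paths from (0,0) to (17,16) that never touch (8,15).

Total paths to (17,16): C(33,16) = 1166803110.
Paths through (8,15): C(23,15) x C(10,1) = 4903140.
Avoiding (8,15): 1166803110 - 4903140.

Final answer: 1161899970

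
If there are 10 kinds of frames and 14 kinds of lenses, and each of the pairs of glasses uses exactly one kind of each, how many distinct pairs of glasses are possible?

By the multiplication principle: 10 x 14.

Final answer: 140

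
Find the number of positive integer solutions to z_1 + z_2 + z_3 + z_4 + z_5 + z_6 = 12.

Substitute z'_i = z_i - 1 (so z'_i >= 0). Then sum z'_i = 12 - 6 = 6.
Stars and bars: C(6+6-1, 6-1) = C(11,5).

Final answer: C(11,5) = 462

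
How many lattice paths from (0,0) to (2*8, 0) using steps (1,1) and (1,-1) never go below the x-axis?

Total monotonic paths to (8,8): C(16,8) = 12870.
A path is bad iff it touches y = x + 1; reflecting its initial segment maps bad paths bijectively onto all paths to (7,9), of which there are C(16,9) = 11440.
Valid Dyck paths: 12870 - 11440.
(These counts are the Catalan numbers.)

Final answer: C_{8} = 1430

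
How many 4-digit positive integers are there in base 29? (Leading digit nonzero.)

Leading digit: 28 options (nonzero). Other 3 digit(s): 29 options each.
Total: 28 x 29^3.

Final answer: 682892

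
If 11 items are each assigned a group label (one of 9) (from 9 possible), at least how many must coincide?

There are 9 possible values for group label (one of 9). With 11 items and 9 categories, by pigeonhole: ceiling(11/9).

Final answer: 2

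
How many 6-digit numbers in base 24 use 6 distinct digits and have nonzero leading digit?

First digit: 23 (nonzero). Second: 23 (not first). Third: 22, etc.
Total: 23 x 23 x 22 x 21 x 20 x 19.

Final answer: 92871240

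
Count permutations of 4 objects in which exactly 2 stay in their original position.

Choose which 2 elements are fixed: C(4,2) = 6.
Derange the remaining 2 using D(j) = (j-1)(D(j-1) + D(j-2)), D(0)=1, D(1)=0: D(2)=1.
Total: 6 x 1.

Final answer: C(4,2) D(2) = 6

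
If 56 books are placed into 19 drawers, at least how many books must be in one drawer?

By the pigeonhole principle: ceiling(56/19).

Final answer: 3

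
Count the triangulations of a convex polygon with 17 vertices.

The structures are counted by the Catalan number C_n. Here n = 17 - 2 = 15.
C_n = (2n)!/(n!(n+1)!), so C_{15} = 30!/(15! x 16!) = C(30,15)/16 = 155117520/16.

Final answer: C_{15} = 9694845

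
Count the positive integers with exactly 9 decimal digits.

First digit: 9 choices (1-9). Each of the remaining 8 digits: 10 choices.
Total: 9 x 10^8.

Final answer: 900000000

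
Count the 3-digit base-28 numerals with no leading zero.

In base 28, the leading digit has 27 choices (1..27); each of the remaining 2 digits has 28 choices.
Total: 27 x 28^2.

Final answer: 21168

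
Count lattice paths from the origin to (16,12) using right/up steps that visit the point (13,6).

Paths (0,0)->(13,6): C(19,6) = 27132.
Paths (13,6)->(16,12): C(9,6) = 84.
By multiplication principle: 27132 x 84.

Final answer: 2279088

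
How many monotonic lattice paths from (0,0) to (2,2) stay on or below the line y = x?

Total monotonic paths to (2,2): C(4,2) = 6.
By the reflection principle, paths that go above the diagonal number C(4,3) = 4.
Valid Dyck paths: 6 - 4.
(This is the Catalan number C_{2}.)

Final answer: C_{2} = 2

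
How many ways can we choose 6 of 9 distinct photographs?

C(9,6) = 9!/(6! x (9-6)!).

Final answer: C(9,6) = 84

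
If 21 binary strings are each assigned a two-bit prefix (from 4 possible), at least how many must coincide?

There are 4 possible values for two-bit prefix. With 21 binary strings and 4 categories, by pigeonhole: ceiling(21/4).

Final answer: 6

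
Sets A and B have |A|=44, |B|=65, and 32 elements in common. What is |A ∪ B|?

|A union B| = |A| + |B| - |A intersect B| = 44 + 65 - 32.

Final answer: 77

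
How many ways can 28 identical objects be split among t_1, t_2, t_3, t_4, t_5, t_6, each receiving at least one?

Substitute t'_i = t_i - 1 (so t'_i >= 0). Then sum t'_i = 28 - 6 = 22.
Stars and bars: C(22+6-1, 6-1) = C(27,5).

Final answer: C(27,5) = 80730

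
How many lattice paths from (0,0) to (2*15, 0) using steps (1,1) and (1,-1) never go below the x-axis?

Total monotonic paths to (15,15): C(30,15) = 155117520.
By the reflection principle, paths that go above the diagonal number C(30,16) = 145422675.
Valid Dyck paths: 155117520 - 145422675.
(Check: C(30,15) - C(30,16) = C(30,15)/16, the Catalan number C_{15}.)

Final answer: C_{15} = 9694845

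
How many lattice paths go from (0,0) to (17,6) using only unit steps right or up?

Each path has 17 right steps and 6 up steps in some order (23 steps total).
Choose which 6 of the 23 steps are up: C(23,6).

Final answer: C(23,6) = 100947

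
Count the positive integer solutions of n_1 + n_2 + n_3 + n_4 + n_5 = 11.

Substitute n'_i = n_i - 1 (so n'_i >= 0). Then sum n'_i = 11 - 5 = 6.
Stars and bars: C(6+5-1, 5-1) = C(10,4).

Final answer: C(10,4) = 210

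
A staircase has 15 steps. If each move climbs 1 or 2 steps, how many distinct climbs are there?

Let f(n) count the ways. The last step is size 1 or 2, so f(n) = f(n-1) + f(n-2) with f(1)=1, f(2)=2.
Building up term by term: f(1)=1, f(2)=2, f(3)=3, f(4)=5, f(5)=8, f(6)=13, f(7)=21, f(8)=34, f(9)=55, f(10)=89, f(11)=144, f(12)=233, f(13)=377, f(14)=610, f(15)=987.

Final answer: 987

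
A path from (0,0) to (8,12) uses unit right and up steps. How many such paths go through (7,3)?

Paths (0,0)->(7,3): C(10,3) = 120.
Paths (7,3)->(8,12): C(10,9) = 10.
By multiplication principle: 120 x 10.

Final answer: 1200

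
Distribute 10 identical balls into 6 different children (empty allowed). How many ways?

Stars and bars: C(n+k-1, k-1) = C(15,5).

Final answer: C(15,5) = 3003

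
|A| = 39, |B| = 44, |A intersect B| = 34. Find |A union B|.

|A union B| = |A| + |B| - |A intersect B| = 39 + 44 - 34.

Final answer: 49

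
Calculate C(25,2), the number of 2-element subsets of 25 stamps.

C(25,2) = 25!/(2! x (25-2)!).

Final answer: C(25,2) = 300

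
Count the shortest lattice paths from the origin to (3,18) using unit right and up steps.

Each path has 3 right steps and 18 up steps in some order (21 steps total).
Choose which 18 of the 21 steps are up: C(21,18).

Final answer: C(21,18) = 1330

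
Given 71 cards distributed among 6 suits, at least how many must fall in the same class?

By pigeonhole with 71 objects and 6 categories: ceiling(71/6).

Final answer: 12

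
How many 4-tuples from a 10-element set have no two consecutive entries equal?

Let g(n) count such strings. g(1) = 10, and each valid string of length n-1 extends in 9 ways (any symbol but the last), so g(n) = 9 g(n-1).
Total: g(4) = 10 x 9^3.

Final answer: 10 x 9^{3} = 7290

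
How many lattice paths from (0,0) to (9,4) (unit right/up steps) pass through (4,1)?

Paths (0,0)->(4,1): C(5,1) = 5.
Paths (4,1)->(9,4): C(8,3) = 56.
By multiplication principle: 5 x 56.

Final answer: 280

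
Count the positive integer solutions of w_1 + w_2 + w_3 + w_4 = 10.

Substitute w'_i = w_i - 1 (so w'_i >= 0). Then sum w'_i = 10 - 4 = 6.
Stars and bars: C(6+4-1, 4-1) = C(9,3).

Final answer: C(9,3) = 84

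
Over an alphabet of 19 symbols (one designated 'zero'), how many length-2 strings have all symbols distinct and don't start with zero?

First digit: 18 (nonzero). Second: 18 (not first). Third: 17, etc.
Total: 18 x 18.

Final answer: 324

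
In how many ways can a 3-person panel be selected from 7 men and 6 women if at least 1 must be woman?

Sum over valid woman counts:
C(6,1)C(7,2) = 126
C(6,2)C(7,1) = 105
C(6,3)C(7,0) = 20
Total: 126 + 105 + 20.

Final answer: 251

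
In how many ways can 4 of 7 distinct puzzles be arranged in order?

P(7,4) = 7!/(7-4)! = 7!/3!.

Final answer: P(7,4) = 840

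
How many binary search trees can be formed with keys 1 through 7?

This is counted by the nth Catalan number C_n. Here n = 7.
C_n = C(2n,n) - C(2n,n+1), so C_{7} = C(14,7) - C(14,8) = 3432 - 3003.

Final answer: C_{7} = 429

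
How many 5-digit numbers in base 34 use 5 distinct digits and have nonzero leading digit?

The leading digit has 33 choices (anything but zero); the next has 33 (anything but the first), then 32, and so on, one fewer each time.
Total: 33 x 33 x 32 x 31 x 30.

Final answer: 32408640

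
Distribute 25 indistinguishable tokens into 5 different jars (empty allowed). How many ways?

Stars and bars: C(n+k-1, k-1) = C(29,4).

Final answer: C(29,4) = 23751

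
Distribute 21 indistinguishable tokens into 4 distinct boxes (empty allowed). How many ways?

Stars and bars: C(n+k-1, k-1) = C(24,3).

Final answer: C(24,3) = 2024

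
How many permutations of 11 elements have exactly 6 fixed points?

Choose which 6 elements are fixed: C(11,6) = 462.
Derange the remaining 5 using D(j) = (j-1)(D(j-1) + D(j-2)), D(0)=1, D(1)=0: D(2)=1, D(3)=2, D(4)=9, D(5)=44.
Total: 462 x 44.

Final answer: C(11,6) D(5) = 20328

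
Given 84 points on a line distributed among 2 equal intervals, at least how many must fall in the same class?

By pigeonhole with 84 objects and 2 categories: ceiling(84/2).

Final answer: 42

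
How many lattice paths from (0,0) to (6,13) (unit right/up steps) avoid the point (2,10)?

Total paths to (6,13): C(19,13) = 27132.
Paths through (2,10): C(12,10) x C(7,3) = 2310.
Avoiding (2,10): 27132 - 2310.

Final answer: 24822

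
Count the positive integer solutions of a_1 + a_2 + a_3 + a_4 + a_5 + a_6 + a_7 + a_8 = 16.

Substitute a'_i = a_i - 1 (so a'_i >= 0). Then sum a'_i = 16 - 8 = 8.
Stars and bars: C(8+8-1, 8-1) = C(15,7).

Final answer: C(15,7) = 6435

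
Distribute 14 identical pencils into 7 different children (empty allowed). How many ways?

Stars and bars: C(n+k-1, k-1) = C(20,6).

Final answer: C(20,6) = 38760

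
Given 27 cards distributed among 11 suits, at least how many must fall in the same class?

By pigeonhole with 27 objects and 11 categories: ceiling(27/11).

Final answer: 3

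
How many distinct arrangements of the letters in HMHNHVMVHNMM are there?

Letters (H:4, M:4, N:2, V:2). Total letters: 12.
Permutations = 12!/(4! x 4! x 2! x 2!).

Final answer: 207900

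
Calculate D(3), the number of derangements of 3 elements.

D(n) = (n-1)(D(n-1) + D(n-2)), D(0)=1, D(1)=0.
D(2) = 1 x (0 + 1) = 1
D(3) = 2 x (D(2) + D(1)) = 2 x (1 + 0)

Final answer: D(3) = 2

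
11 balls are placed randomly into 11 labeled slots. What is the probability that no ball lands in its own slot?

Derangements satisfy D(n) = (n-1)(D(n-1) + D(n-2)), starting from D(0)=1, D(1)=0.
Building up: D(2)=1, D(3)=2, D(4)=9, D(5)=44, D(6)=265, D(7)=1854, D(8)=14833, D(9)=133496, D(10)=1334961, D(11)=14684570.
Total arrangements: 11! = 39916800.
Probability = D(11)/11! = 1468457/3991680.

Final answer: D(11)/11! = 14684570/39916800 = 0.367879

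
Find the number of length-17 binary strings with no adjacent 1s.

A valid string ends in 0 (append to any length-(n-1) valid string) or in 01 (append to any length-(n-2) valid string), so a(n) = a(n-1) + a(n-2) with a(1)=2, a(2)=3.
Iterating the recurrence: a(1)=2, a(2)=3, a(3)=5, a(4)=8, a(5)=13, a(6)=21, a(7)=34, a(8)=55, a(9)=89, a(10)=144, a(11)=233, a(12)=377, a(13)=610, a(14)=987, a(15)=1597, a(16)=2584, a(17)=4181.

Final answer: 4181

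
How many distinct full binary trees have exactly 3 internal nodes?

This is a standard Catalan-number count: the answer is C_n. Here n = 3.
C_n = C(2n,n) - C(2n,n+1), so C_{3} = C(6,3) - C(6,4) = 20 - 15.

Final answer: C_{3} = 5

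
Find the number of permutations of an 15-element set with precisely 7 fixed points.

Choose which 7 elements are fixed: C(15,7) = 6435.
Derange the remaining 8 using D(j) = (j-1)(D(j-1) + D(j-2)), D(0)=1, D(1)=0: D(2)=1, D(3)=2, D(4)=9, D(5)=44, D(6)=265, D(7)=1854, D(8)=14833.
Total: 6435 x 14833.

Final answer: C(15,7) D(8) = 95450355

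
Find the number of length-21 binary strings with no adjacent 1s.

Classify by the final bit: ...0 gives a(n-1) strings, ...01 gives a(n-2) strings. Thus a(n) = a(n-1) + a(n-2) with a(1)=2, a(2)=3.
Building up term by term: a(1)=2, a(2)=3, a(3)=5, a(4)=8, a(5)=13, a(6)=21, a(7)=34, a(8)=55, a(9)=89, a(10)=144, a(11)=233, a(12)=377, a(13)=610, a(14)=987, a(15)=1597, a(16)=2584, a(17)=4181, a(18)=6765, a(19)=10946, a(20)=17711, a(21)=28657.

Final answer: 28657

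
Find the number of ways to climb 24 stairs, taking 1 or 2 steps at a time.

Condition on the final move: it is a 1-step (f(n-1) ways to get there) or a 2-step (f(n-2) ways), so f(n) = f(n-1) + f(n-2), with f(1)=1, f(2)=2.
Building up term by term: f(1)=1, f(2)=2, f(3)=3, f(4)=5, f(5)=8, f(6)=13, f(7)=21, f(8)=34, f(9)=55, f(10)=89, f(11)=144, f(12)=233, f(13)=377, f(14)=610, f(15)=987, f(16)=1597, f(17)=2584, f(18)=4181, f(19)=6765, f(20)=10946, f(21)=17711, f(22)=28657, f(23)=46368, f(24)=75025.

Final answer: 75025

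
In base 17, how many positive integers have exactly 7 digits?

Leading digit: 16 options (nonzero). Other 6 digit(s): 17 options each.
Total: 16 x 17^6.

Final answer: 386201104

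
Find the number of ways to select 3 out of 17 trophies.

C(17,3) = 17!/(3! x (17-3)!).

Final answer: C(17,3) = 680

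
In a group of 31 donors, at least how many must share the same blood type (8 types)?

There are 8 possible values for blood type (8 types). With 31 donors and 8 categories, by pigeonhole: ceiling(31/8).

Final answer: 4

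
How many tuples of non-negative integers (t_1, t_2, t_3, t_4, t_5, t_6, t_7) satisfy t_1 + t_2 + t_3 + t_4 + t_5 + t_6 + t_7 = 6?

Stars and bars with 6 stars and 6 bars:
C(6+7-1, 7-1) = C(12,6).

Final answer: C(12,6) = 924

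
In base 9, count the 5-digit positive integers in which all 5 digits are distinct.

The leading digit has 8 choices (anything but zero); the next has 8 (anything but the first), then 7, and so on, one fewer each time.
Total: 8 x 8 x 7 x 6 x 5.

Final answer: 13440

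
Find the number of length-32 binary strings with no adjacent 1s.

Classify by the final bit: ...0 gives a(n-1) strings, ...01 gives a(n-2) strings. Thus a(n) = a(n-1) + a(n-2) with a(1)=2, a(2)=3.
Computing successive values: a(1)=2, a(2)=3, a(3)=5, a(4)=8, a(5)=13, a(6)=21, a(7)=34, a(8)=55, a(9)=89, a(10)=144, a(11)=233, a(12)=377, a(13)=610, a(14)=987, a(15)=1597, a(16)=2584, a(17)=4181, a(18)=6765, a(19)=10946, a(20)=17711, a(21)=28657, a(22)=46368, a(23)=75025, a(24)=121393, a(25)=196418, a(26)=317811, a(27)=514229, a(28)=832040, a(29)=1346269, a(30)=2178309, a(31)=3524578, a(32)=5702887.

Final answer: 5702887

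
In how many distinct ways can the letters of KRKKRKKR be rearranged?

Letters (K:5, R:3). Total letters: 8.
Permutations = 8!/(5! x 3!).

Final answer: 56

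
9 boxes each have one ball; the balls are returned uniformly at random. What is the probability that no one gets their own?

Derangements satisfy D(n) = (n-1)(D(n-1) + D(n-2)), starting from D(0)=1, D(1)=0.
Building up: D(2)=1, D(3)=2, D(4)=9, D(5)=44, D(6)=265, D(7)=1854, D(8)=14833, D(9)=133496.
Total arrangements: 9! = 362880.
Probability = D(9)/9! = 16687/45360.

Final answer: D(9)/9! = 133496/362880 = 0.367879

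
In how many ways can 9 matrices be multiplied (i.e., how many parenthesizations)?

This is counted by the nth Catalan number C_n. Here n = 9 - 1 = 8.
C_n = C(2n,n) - C(2n,n+1), so C_{8} = C(16,8) - C(16,9) = 12870 - 11440.

Final answer: C_{8} = 1430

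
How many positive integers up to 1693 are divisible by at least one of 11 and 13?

Multiples of 11: 153. Multiples of 13: 130. Of both (lcm=143): 11.
By inclusion-exclusion: 153 + 130 - 11.

Final answer: 272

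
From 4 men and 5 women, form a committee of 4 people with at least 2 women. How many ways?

Sum over valid woman counts:
C(5,2)C(4,2) = 60
C(5,3)C(4,1) = 40
C(5,4)C(4,0) = 5
Total: 60 + 40 + 5.

Final answer: 105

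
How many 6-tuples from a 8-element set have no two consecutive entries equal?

Let g(n) count such strings. g(1) = 8, and each valid string of length n-1 extends in 7 ways (any symbol but the last), so g(n) = 7 g(n-1).
Total: g(6) = 8 x 7^5.

Final answer: 8 x 7^{5} = 134456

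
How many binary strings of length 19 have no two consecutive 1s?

Classify by the final bit: ...0 gives a(n-1) strings, ...01 gives a(n-2) strings. Thus a(n) = a(n-1) + a(n-2) with a(1)=2, a(2)=3.
Computing successive values: a(1)=2, a(2)=3, a(3)=5, a(4)=8, a(5)=13, a(6)=21, a(7)=34, a(8)=55, a(9)=89, a(10)=144, a(11)=233, a(12)=377, a(13)=610, a(14)=987, a(15)=1597, a(16)=2584, a(17)=4181, a(18)=6765, a(19)=10946.

Final answer: 10946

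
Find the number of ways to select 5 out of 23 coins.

C(23,5) = 23!/(5! x (23-5)!).

Final answer: C(23,5) = 33649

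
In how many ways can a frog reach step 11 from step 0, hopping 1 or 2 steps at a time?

Let f(n) be the number of climbs. Removing the last move (1 or 2 steps) gives f(n) = f(n-1) + f(n-2); base cases f(1)=1, f(2)=2.
Computing successive values: f(1)=1, f(2)=2, f(3)=3, f(4)=5, f(5)=8, f(6)=13, f(7)=21, f(8)=34, f(9)=55, f(10)=89, f(11)=144.

Final answer: 144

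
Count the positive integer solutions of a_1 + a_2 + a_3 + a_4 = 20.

Substitute a'_i = a_i - 1 (so a'_i >= 0). Then sum a'_i = 20 - 4 = 16.
Stars and bars: C(16+4-1, 4-1) = C(19,3).

Final answer: C(19,3) = 969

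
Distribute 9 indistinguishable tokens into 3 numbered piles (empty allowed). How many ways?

Stars and bars: C(n+k-1, k-1) = C(11,2).

Final answer: C(11,2) = 55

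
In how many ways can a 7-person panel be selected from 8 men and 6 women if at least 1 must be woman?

Sum over valid woman counts:
C(6,1)C(8,6) = 168
C(6,2)C(8,5) = 840
C(6,3)C(8,4) = 1400
C(6,4)C(8,3) = 840
C(6,5)C(8,2) = 168
C(6,6)C(8,1) = 8
Total: 168 + 840 + 1400 + 840 + 168 + 8.

Final answer: 3424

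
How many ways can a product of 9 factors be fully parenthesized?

This is a standard Catalan-number count: the answer is C_n. Here n = 9 - 1 = 8.
C_n = C(2n,n) - C(2n,n+1), so C_{8} = C(16,8) - C(16,9) = 12870 - 11440.

Final answer: C_{8} = 1430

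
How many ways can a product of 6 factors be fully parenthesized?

This is a standard Catalan-number count: the answer is C_n. Here n = 6 - 1 = 5.
Using C_0 = 1 and C_(k+1) = C_k x 2(2k+1)/(k+2), build up term by term: C_1=1, C_2=2, C_3=5, C_4=14, C_5=42.

Final answer: C_{5} = 42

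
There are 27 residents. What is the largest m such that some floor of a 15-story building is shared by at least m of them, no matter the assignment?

There are 15 possible values for floor of a 15-story building. With 27 residents and 15 categories, by pigeonhole: ceiling(27/15).

Final answer: 2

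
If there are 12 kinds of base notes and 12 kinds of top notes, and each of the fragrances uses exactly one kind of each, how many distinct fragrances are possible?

By the multiplication principle: 12 x 12.

Final answer: 144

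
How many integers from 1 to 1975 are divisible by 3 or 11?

Multiples of 3: 658. Multiples of 11: 179. Of both (lcm=33): 59.
By inclusion-exclusion: 658 + 179 - 59.

Final answer: 778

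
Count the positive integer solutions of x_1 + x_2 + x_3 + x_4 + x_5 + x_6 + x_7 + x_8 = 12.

Substitute x'_i = x_i - 1 (so x'_i >= 0). Then sum x'_i = 12 - 8 = 4.
Stars and bars: C(4+8-1, 8-1) = C(11,7).

Final answer: C(11,7) = 330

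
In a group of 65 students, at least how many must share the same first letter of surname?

There are 26 possible values for first letter of surname. With 65 students and 26 categories, by pigeonhole: ceiling(65/26).

Final answer: 3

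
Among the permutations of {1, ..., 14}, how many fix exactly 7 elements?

Choose which 7 elements are fixed: C(14,7) = 3432.
Derange the remaining 7 using D(j) = (j-1)(D(j-1) + D(j-2)), D(0)=1, D(1)=0: D(2)=1, D(3)=2, D(4)=9, D(5)=44, D(6)=265, D(7)=1854.
Total: 3432 x 1854.

Final answer: C(14,7) D(7) = 6362928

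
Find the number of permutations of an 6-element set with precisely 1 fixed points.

Choose which 1 elements are fixed: C(6,1) = 6.
Derange the remaining 5 using D(j) = (j-1)(D(j-1) + D(j-2)), D(0)=1, D(1)=0: D(2)=1, D(3)=2, D(4)=9, D(5)=44.
Total: 6 x 44.

Final answer: C(6,1) D(5) = 264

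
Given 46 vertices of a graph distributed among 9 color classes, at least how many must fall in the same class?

By pigeonhole with 46 objects and 9 categories: ceiling(46/9).

Final answer: 6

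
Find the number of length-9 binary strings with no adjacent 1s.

Let a(n) count valid strings. If the last bit is 0 the prefix is any valid string of length n-1; if it is 1 the string must end in 01 with a valid prefix of length n-2. So a(n) = a(n-1) + a(n-2), a(1)=2, a(2)=3.
Computing successive values: a(1)=2, a(2)=3, a(3)=5, a(4)=8, a(5)=13, a(6)=21, a(7)=34, a(8)=55, a(9)=89.

Final answer: 89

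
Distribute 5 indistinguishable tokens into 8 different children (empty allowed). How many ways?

Stars and bars: C(n+k-1, k-1) = C(12,7).

Final answer: C(12,7) = 792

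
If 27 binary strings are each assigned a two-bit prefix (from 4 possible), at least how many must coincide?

There are 4 possible values for two-bit prefix. With 27 binary strings and 4 categories, by pigeonhole: ceiling(27/4).

Final answer: 7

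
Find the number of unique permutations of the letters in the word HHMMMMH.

Letters (H:3, M:4). Total letters: 7.
Permutations = 7!/(4! x 3!).

Final answer: 35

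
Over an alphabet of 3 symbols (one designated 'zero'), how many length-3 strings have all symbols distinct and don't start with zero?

First digit: 2 (nonzero). Second: 2 (not first). Third: 1, etc.
Total: 2 x 2 x 1.

Final answer: 4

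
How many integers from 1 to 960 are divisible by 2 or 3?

Multiples of 2: 480. Multiples of 3: 320. Of both (lcm=6): 160.
By inclusion-exclusion: 480 + 320 - 160.

Final answer: 640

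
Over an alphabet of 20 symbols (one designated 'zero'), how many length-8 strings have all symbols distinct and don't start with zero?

The leading digit has 19 choices (anything but zero); the next has 19 (anything but the first), then 18, and so on, one fewer each time.
Total: 19 x 19 x 18 x 17 x 16 x 15 x 14 x 13.

Final answer: 4825154880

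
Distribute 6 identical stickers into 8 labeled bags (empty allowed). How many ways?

Stars and bars: C(n+k-1, k-1) = C(13,7).

Final answer: C(13,7) = 1716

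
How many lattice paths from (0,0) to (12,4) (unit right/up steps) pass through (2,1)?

Paths (0,0)->(2,1): C(3,1) = 3.
Paths (2,1)->(12,4): C(13,3) = 286.
By multiplication principle: 3 x 286.

Final answer: 858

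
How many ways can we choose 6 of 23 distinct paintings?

C(23,6) = 23!/(6! x (23-6)!).

Final answer: C(23,6) = 100947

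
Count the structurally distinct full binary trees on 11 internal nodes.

This is counted by the nth Catalan number C_n. Here n = 11.
C_n = C(2n,n)/(n+1), so C_{11} = C(22,11)/12 = 705432/12.

Final answer: C_{11} = 58786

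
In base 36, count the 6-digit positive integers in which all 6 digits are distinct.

First digit: 35 (nonzero). Second: 35 (not first). Third: 34, etc.
Total: 35 x 35 x 34 x 33 x 32 x 31.

Final answer: 1363454400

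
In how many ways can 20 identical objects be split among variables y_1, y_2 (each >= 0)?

Stars and bars with 20 stars and 1 bars:
C(20+2-1, 2-1) = C(21,1).

Final answer: C(21,1) = 21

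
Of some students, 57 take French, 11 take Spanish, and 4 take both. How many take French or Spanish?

|A union B| = |A| + |B| - |A intersect B| = 57 + 11 - 4.

Final answer: 64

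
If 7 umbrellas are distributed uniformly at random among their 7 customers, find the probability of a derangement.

D(n) = (n-1)(D(n-1) + D(n-2)), D(0)=1, D(1)=0.
Building up: D(2)=1, D(3)=2, D(4)=9, D(5)=44, D(6)=265, D(7)=1854.
Total arrangements: 7! = 5040.
Probability = D(7)/7! = 103/280.

Final answer: D(7)/7! = 1854/5040 = 0.367857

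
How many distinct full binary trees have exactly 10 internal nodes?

The structures are counted by the Catalan number C_n. Here n = 10.
Using C_0 = 1 and C_(k+1) = C_k x 2(2k+1)/(k+2), build up term by term: C_1=1, C_2=2, C_3=5, C_4=14, C_5=42, C_6=132, C_7=429, C_8=1430, C_9=4862, C_10=16796.

Final answer: C_{10} = 16796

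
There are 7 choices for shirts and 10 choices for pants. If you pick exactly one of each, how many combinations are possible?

By the multiplication principle: 7 x 10.

Final answer: 70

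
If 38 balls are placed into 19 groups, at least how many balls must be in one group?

By the pigeonhole principle: ceiling(38/19).

Final answer: 2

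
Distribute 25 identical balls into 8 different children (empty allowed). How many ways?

Stars and bars: C(n+k-1, k-1) = C(32,7).

Final answer: C(32,7) = 3365856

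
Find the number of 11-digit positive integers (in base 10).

The leading digit cannot be 0 (9 options); the other 10 digits can be anything (10 options each).
Total: 9 x 10^10.

Final answer: 90000000000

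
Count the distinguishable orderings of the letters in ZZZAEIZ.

Letters (A:1, E:1, I:1, Z:4). Total letters: 7.
Permutations = 7!/(4!).

Final answer: 210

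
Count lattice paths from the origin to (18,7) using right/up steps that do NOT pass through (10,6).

Total paths to (18,7): C(25,7) = 480700.
Paths through (10,6): C(16,6) x C(9,1) = 72072.
Avoiding (10,6): 480700 - 72072.

Final answer: 408628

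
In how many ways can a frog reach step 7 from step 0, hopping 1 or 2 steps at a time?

Let f(n) count the ways. The last step is size 1 or 2, so f(n) = f(n-1) + f(n-2) with f(1)=1, f(2)=2.
Building up term by term: f(1)=1, f(2)=2, f(3)=3, f(4)=5, f(5)=8, f(6)=13, f(7)=21.

Final answer: 21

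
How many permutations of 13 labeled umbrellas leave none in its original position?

Use the recurrence D(n) = (n-1)(D(n-1) + D(n-2)) with D(0)=1, D(1)=0.
D(2) = 1 x (0 + 1) = 1
D(3) = 2 x (1 + 0) = 2
D(4) = 3 x (2 + 1) = 9
D(5) = 4 x (9 + 2) = 44
D(6) = 5 x (44 + 9) = 265
D(7) = 6 x (265 + 44) = 1854
D(8) = 7 x (1854 + 265) = 14833
D(9) = 8 x (14833 + 1854) = 133496
D(10) = 9 x (133496 + 14833) = 1334961
D(11) = 10 x (1334961 + 133496) = 14684570
D(12) = 11 x (14684570 + 1334961) = 176214841
D(13) = 12 x (D(12) + D(11)) = 12 x (176214841 + 14684570)

Final answer: D(13) = 2290792932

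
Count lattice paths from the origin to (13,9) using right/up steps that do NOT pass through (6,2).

Total paths to (13,9): C(22,9) = 497420.
Paths through (6,2): C(8,2) x C(14,7) = 96096.
Avoiding (6,2): 497420 - 96096.

Final answer: 401324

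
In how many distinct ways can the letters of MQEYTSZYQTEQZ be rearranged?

Letters (E:2, M:1, Q:3, S:1, T:2, Y:2, Z:2). Total letters: 13.
Permutations = 13!/(3! x 2! x 2! x 2! x 2!).

Final answer: 64864800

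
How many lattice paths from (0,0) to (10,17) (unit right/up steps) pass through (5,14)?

Paths (0,0)->(5,14): C(19,14) = 11628.
Paths (5,14)->(10,17): C(8,3) = 56.
By multiplication principle: 11628 x 56.

Final answer: 651168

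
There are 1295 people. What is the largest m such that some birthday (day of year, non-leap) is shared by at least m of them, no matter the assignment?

There are 365 possible values for birthday (day of year, non-leap). With 1295 people and 365 categories, by pigeonhole: ceiling(1295/365).

Final answer: 4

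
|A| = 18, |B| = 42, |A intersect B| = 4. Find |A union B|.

|A union B| = |A| + |B| - |A intersect B| = 18 + 42 - 4.

Final answer: 56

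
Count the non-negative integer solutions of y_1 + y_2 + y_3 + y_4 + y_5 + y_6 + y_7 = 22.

Stars and bars with 22 stars and 6 bars:
C(22+7-1, 7-1) = C(28,6).

Final answer: C(28,6) = 376740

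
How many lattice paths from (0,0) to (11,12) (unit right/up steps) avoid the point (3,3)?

Total paths to (11,12): C(23,12) = 1352078.
Paths through (3,3): C(6,3) x C(17,9) = 486200.
Avoiding (3,3): 1352078 - 486200.

Final answer: 865878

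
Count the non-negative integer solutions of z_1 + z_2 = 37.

Stars and bars with 37 stars and 1 bars:
C(37+2-1, 2-1) = C(38,1).

Final answer: C(38,1) = 38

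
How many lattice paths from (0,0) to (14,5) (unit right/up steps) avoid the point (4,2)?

Total paths to (14,5): C(19,5) = 11628.
Paths through (4,2): C(6,2) x C(13,3) = 4290.
Avoiding (4,2): 11628 - 4290.

Final answer: 7338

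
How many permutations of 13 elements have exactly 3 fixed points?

Choose which 3 elements are fixed: C(13,3) = 286.
Derange the remaining 10 using D(j) = (j-1)(D(j-1) + D(j-2)), D(0)=1, D(1)=0: D(2)=1, D(3)=2, D(4)=9, D(5)=44, D(6)=265, D(7)=1854, D(8)=14833, D(9)=133496, D(10)=1334961.
Total: 286 x 1334961.

Final answer: C(13,3) D(10) = 381798846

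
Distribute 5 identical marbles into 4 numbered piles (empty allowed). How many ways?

Stars and bars: C(n+k-1, k-1) = C(8,3).

Final answer: C(8,3) = 56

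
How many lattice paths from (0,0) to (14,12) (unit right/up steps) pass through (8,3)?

Paths (0,0)->(8,3): C(11,3) = 165.
Paths (8,3)->(14,12): C(15,9) = 5005.
By multiplication principle: 165 x 5005.

Final answer: 825825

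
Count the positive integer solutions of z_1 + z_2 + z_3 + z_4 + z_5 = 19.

Substitute z'_i = z_i - 1 (so z'_i >= 0). Then sum z'_i = 19 - 5 = 14.
Stars and bars: C(14+5-1, 5-1) = C(18,4).

Final answer: C(18,4) = 3060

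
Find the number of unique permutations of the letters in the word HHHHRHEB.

Letters (B:1, E:1, H:5, R:1). Total letters: 8.
Permutations = 8!/(5!).

Final answer: 336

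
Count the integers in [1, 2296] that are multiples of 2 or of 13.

Multiples of 2: 1148. Multiples of 13: 176. Of both (lcm=26): 88.
By inclusion-exclusion: 1148 + 176 - 88.

Final answer: 1236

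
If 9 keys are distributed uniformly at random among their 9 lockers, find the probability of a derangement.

Derangements satisfy D(n) = (n-1)(D(n-1) + D(n-2)), starting from D(0)=1, D(1)=0.
Building up: D(2)=1, D(3)=2, D(4)=9, D(5)=44, D(6)=265, D(7)=1854, D(8)=14833, D(9)=133496.
Total arrangements: 9! = 362880.
Probability = D(9)/9! = 16687/45360.

Final answer: D(9)/9! = 133496/362880 = 0.367879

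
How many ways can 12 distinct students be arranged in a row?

The number of ways to arrange 12 distinct objects is 12!.

Final answer: 12! = 479001600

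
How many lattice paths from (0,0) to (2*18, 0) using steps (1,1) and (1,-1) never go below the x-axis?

Total monotonic paths to (18,18): C(36,18) = 9075135300.
Paths that cross above y=x (reflection bijection): C(36,19) = 8597496600.
Valid Dyck paths: 9075135300 - 8597496600.
(Equivalently, C_{18} = C(36,18)/19 = 9075135300/19.)

Final answer: C_{18} = 477638700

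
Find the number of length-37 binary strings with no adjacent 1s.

Let a(n) count valid strings. If the last bit is 0 the prefix is any valid string of length n-1; if it is 1 the string must end in 01 with a valid prefix of length n-2. So a(n) = a(n-1) + a(n-2), a(1)=2, a(2)=3.
Iterating the recurrence: a(1)=2, a(2)=3, a(3)=5, a(4)=8, a(5)=13, a(6)=21, a(7)=34, a(8)=55, a(9)=89, a(10)=144, a(11)=233, a(12)=377, a(13)=610, a(14)=987, a(15)=1597, a(16)=2584, a(17)=4181, a(18)=6765, a(19)=10946, a(20)=17711, a(21)=28657, a(22)=46368, a(23)=75025, a(24)=121393, a(25)=196418, a(26)=317811, a(27)=514229, a(28)=832040, a(29)=1346269, a(30)=2178309, a(31)=3524578, a(32)=5702887, a(33)=9227465, a(34)=14930352, a(35)=24157817, a(36)=39088169, a(37)=63245986.

Final answer: 63245986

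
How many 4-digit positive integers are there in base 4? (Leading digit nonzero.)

These are the integers in [4^3, 4^4), so the count is 4^4 - 4^3 = 3 x 4^3.

Final answer: 192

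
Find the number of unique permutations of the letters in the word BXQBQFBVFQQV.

Letters (B:3, F:2, Q:4, V:2, X:1). Total letters: 12.
Permutations = 12!/(4! x 3! x 2! x 2!).

Final answer: 831600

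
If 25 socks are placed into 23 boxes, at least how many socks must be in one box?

By the pigeonhole principle: ceiling(25/23).

Final answer: 2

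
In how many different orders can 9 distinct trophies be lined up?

The number of ways to arrange 9 distinct objects is 9!.

Final answer: 9! = 362880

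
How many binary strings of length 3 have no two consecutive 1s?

Let a(n) count valid strings. If the last bit is 0 the prefix is any valid string of length n-1; if it is 1 the string must end in 01 with a valid prefix of length n-2. So a(n) = a(n-1) + a(n-2), a(1)=2, a(2)=3.
Computing successive values: a(1)=2, a(2)=3, a(3)=5.

Final answer: 5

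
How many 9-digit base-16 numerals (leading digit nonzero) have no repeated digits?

First digit: 15 (nonzero). Second: 15 (not first). Third: 14, etc.
Total: 15 x 15 x 14 x 13 x 12 x 11 x 10 x 9 x 8.

Final answer: 3891888000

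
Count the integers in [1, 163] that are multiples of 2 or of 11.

Multiples of 2: 81. Multiples of 11: 14. Of both (lcm=22): 7.
By inclusion-exclusion: 81 + 14 - 7.

Final answer: 88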